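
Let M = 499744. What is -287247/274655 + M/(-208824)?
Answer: -3522165283/1024188495 ≈ -3.4390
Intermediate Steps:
-287247/274655 + M/(-208824) = -287247/274655 + 499744/(-208824) = -287247*1/274655 + 499744*(-1/208824) = -287247/274655 - 8924/3729 = -3522165283/1024188495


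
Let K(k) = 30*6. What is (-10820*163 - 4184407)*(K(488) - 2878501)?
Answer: 17120446155507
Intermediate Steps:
K(k) = 180
(-10820*163 - 4184407)*(K(488) - 2878501) = (-10820*163 - 4184407)*(180 - 2878501) = (-1763660 - 4184407)*(-2878321) = -5948067*(-2878321) = 17120446155507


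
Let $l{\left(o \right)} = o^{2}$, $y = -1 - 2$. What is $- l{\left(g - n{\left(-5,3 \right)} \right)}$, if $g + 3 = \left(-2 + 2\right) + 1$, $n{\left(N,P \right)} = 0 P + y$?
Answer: $-1$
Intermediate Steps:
$y = -3$
$n{\left(N,P \right)} = -3$ ($n{\left(N,P \right)} = 0 P - 3 = 0 - 3 = -3$)
$g = -2$ ($g = -3 + \left(\left(-2 + 2\right) + 1\right) = -3 + \left(0 + 1\right) = -3 + 1 = -2$)
$- l{\left(g - n{\left(-5,3 \right)} \right)} = - \left(-2 - -3\right)^{2} = - \left(-2 + 3\right)^{2} = - 1^{2} = \left(-1\right) 1 = -1$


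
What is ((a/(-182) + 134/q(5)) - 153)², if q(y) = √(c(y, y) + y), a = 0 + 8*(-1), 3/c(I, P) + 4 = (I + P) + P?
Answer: 6436233267/240149 - 1865146*√638/2639 ≈ 8949.1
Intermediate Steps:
c(I, P) = 3/(-4 + I + 2*P) (c(I, P) = 3/(-4 + ((I + P) + P)) = 3/(-4 + (I + 2*P)) = 3/(-4 + I + 2*P))
a = -8 (a = 0 - 8 = -8)
q(y) = √(y + 3/(-4 + 3*y)) (q(y) = √(3/(-4 + y + 2*y) + y) = √(3/(-4 + 3*y) + y) = √(y + 3/(-4 + 3*y)))
((a/(-182) + 134/q(5)) - 153)² = ((-8/(-182) + 134/(√((3 + 5*(-4 + 3*5))/(-4 + 3*5)))) - 153)² = ((-8*(-1/182) + 134/(√((3 + 5*(-4 + 15))/(-4 + 15)))) - 153)² = ((4/91 + 134/(√((3 + 5*11)/11))) - 153)² = ((4/91 + 134/(√((3 + 55)/11))) - 153)² = ((4/91 + 134/(√((1/11)*58))) - 153)² = ((4/91 + 134/(√(58/11))) - 153)² = ((4/91 + 134/((√638/11))) - 153)² = ((4/91 + 134*(√638/58)) - 153)² = ((4/91 + 67*√638/29) - 153)² = (-13919/91 + 67*√638/29)²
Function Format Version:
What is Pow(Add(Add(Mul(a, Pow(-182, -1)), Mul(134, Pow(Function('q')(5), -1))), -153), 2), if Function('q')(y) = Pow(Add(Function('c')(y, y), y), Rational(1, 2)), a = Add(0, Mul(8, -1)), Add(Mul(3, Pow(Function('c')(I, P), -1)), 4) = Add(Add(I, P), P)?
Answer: Add(Rational(6436233267, 240149), Mul(Rational(-1865146, 2639), Pow(638, Rational(1, 2)))) ≈ 8949.1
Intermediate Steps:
Function('c')(I, P) = Mul(3, Pow(Add(-4, I, Mul(2, P)), -1)) (Function('c')(I, P) = Mul(3, Pow(Add(-4, Add(Add(I, P), P)), -1)) = Mul(3, Pow(Add(-4, Add(I, Mul(2, P))), -1)) = Mul(3, Pow(Add(-4, I, Mul(2, P)), -1)))
a = -8 (a = Add(0, -8) = -8)
Function('q')(y) = Pow(Add(y, Mul(3, Pow(Add(-4, Mul(3, y)), -1))), Rational(1, 2)) (Function('q')(y) = Pow(Add(Mul(3, Pow(Add(-4, y, Mul(2, y)), -1)), y), Rational(1, 2)) = Pow(Add(Mul(3, Pow(Add(-4, Mul(3, y)), -1)), y), Rational(1, 2)) = Pow(Add(y, Mul(3, Pow(Add(-4, Mul(3, y)), -1))), Rational(1, 2)))
Pow(Add(Add(Mul(a, Pow(-182, -1)), Mul(134, Pow(Function('q')(5), -1))), -153), 2) = Pow(Add(Add(Mul(-8, Pow(-182, -1)), Mul(134, Pow(Pow(Mul(Pow(Add(-4, Mul(3, 5)), -1), Add(3, Mul(5, Add(-4, Mul(3, 5))))), Rational(1, 2)), -1))), -153), 2) = Pow(Add(Add(Mul(-8, Rational(-1, 182)), Mul(134, Pow(Pow(Mul(Pow(Add(-4, 15), -1), Add(3, Mul(5, Add(-4, 15)))), Rational(1, 2)), -1))), -153), 2) = Pow(Add(Add(Rational(4, 91), Mul(134, Pow(Pow(Mul(Pow(11, -1), Add(3, Mul(5, 11))), Rational(1, 2)), -1))), -153), 2) = Pow(Add(Add(Rational(4, 91), Mul(134, Pow(Pow(Mul(Rational(1, 11), Add(3, 55)), Rational(1, 2)), -1))), -153), 2) = Pow(Add(Add(Rational(4, 91), Mul(134, Pow(Pow(Mul(Rational(1, 11), 58), Rational(1, 2)), -1))), -153), 2) = Pow(Add(Add(Rational(4, 91), Mul(134, Pow(Pow(Rational(58, 11), Rational(1, 2)), -1))), -153), 2) = Pow(Add(Add(Rational(4, 91), Mul(134, Pow(Mul(Rational(1, 11), Pow(638, Rational(1, 2))), -1))), -153), 2) = Pow(Add(Add(Rational(4, 91), Mul(134, Mul(Rational(1, 58), Pow(638, Rational(1, 2))))), -153), 2) = Pow(Add(Add(Rational(4, 91), Mul(Rational(67, 29), Pow(638, Rational(1, 2)))), -153), 2) = Pow(Add(Rational(-13919, 91), Mul(Rational(67, 29), Pow(638, Rational(1, 2)))), 2)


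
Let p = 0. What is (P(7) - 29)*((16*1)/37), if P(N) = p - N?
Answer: -576/37 ≈ -15.568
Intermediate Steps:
P(N) = -N (P(N) = 0 - N = -N)
(P(7) - 29)*((16*1)/37) = (-1*7 - 29)*((16*1)/37) = (-7 - 29)*(16*(1/37)) = -36*16/37 = -576/37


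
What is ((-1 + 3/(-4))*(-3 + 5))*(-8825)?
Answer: 61775/2 ≈ 30888.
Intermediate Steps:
((-1 + 3/(-4))*(-3 + 5))*(-8825) = ((-1 + 3*(-1/4))*2)*(-8825) = ((-1 - 3/4)*2)*(-8825) = -7/4*2*(-8825) = -7/2*(-8825) = 61775/2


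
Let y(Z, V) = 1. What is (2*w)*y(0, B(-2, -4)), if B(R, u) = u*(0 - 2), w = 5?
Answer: 10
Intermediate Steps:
B(R, u) = -2*u (B(R, u) = u*(-2) = -2*u)
(2*w)*y(0, B(-2, -4)) = (2*5)*1 = 10*1 = 10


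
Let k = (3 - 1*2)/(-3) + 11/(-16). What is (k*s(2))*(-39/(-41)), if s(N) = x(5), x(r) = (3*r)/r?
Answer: -1911/656 ≈ -2.9131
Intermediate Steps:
k = -49/48 (k = (3 - 2)*(-1/3) + 11*(-1/16) = 1*(-1/3) - 11/16 = -1/3 - 11/16 = -49/48 ≈ -1.0208)
x(r) = 3
s(N) = 3
(k*s(2))*(-39/(-41)) = (-49/48*3)*(-39/(-41)) = -(-1911)*(-1)/(16*41) = -49/16*39/41 = -1911/656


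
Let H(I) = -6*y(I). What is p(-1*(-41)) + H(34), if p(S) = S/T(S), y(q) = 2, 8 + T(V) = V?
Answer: -355/33 ≈ -10.758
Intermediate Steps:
T(V) = -8 + V
H(I) = -12 (H(I) = -6*2 = -12)
p(S) = S/(-8 + S)
p(-1*(-41)) + H(34) = (-1*(-41))/(-8 - 1*(-41)) - 12 = 41/(-8 + 41) - 12 = 41/33 - 12 = -355/33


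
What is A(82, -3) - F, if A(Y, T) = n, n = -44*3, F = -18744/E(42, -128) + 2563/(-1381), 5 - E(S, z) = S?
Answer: -32535437/51097 ≈ -636.74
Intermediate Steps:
E(S, z) = 5 - S
F = 25790633/51097 (F = -18744/(5 - 1*42) + 2563/(-1381) = -18744/(5 - 42) + 2563*(-1/1381) = -18744/(-37) - 2563/1381 = -18744*(-1/37) - 2563/1381 = 18744/37 - 2563/1381 = 25790633/51097 ≈ 504.74)
n = -132 (n = -1*132 = -132)
A(Y, T) = -132
A(82, -3) - F = -132 - 1*25790633/51097 = -132 - 25790633/51097 = -32535437/51097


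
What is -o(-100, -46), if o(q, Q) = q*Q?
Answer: -4600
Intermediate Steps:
o(q, Q) = Q*q
-o(-100, -46) = -(-46)*(-100) = -1*4600 = -4600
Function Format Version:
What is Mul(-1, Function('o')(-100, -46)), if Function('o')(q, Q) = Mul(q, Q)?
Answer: -4600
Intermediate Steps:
Function('o')(q, Q) = Mul(Q, q)
Mul(-1, Function('o')(-100, -46)) = Mul(-1, Mul(-46, -100)) = Mul(-1, 4600) = -4600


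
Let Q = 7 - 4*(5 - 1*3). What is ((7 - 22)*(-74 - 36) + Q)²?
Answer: 2719201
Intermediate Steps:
Q = -1 (Q = 7 - 4*(5 - 3) = 7 - 4*2 = 7 - 8 = -1)
((7 - 22)*(-74 - 36) + Q)² = ((7 - 22)*(-74 - 36) - 1)² = (-15*(-110) - 1)² = (1650 - 1)² = 1649² = 2719201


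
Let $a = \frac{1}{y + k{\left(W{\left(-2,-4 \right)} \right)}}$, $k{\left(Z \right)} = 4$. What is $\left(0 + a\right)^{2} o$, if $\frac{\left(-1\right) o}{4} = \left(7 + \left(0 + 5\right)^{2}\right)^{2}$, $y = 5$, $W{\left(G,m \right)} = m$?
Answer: $- \frac{4096}{81} \approx -50.568$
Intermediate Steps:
$o = -4096$ ($o = - 4 \left(7 + \left(0 + 5\right)^{2}\right)^{2} = - 4 \left(7 + 5^{2}\right)^{2} = - 4 \left(7 + 25\right)^{2} = - 4 \cdot 32^{2} = \left(-4\right) 1024 = -4096$)
$a = \frac{1}{9}$ ($a = \frac{1}{5 + 4} = \frac{1}{9} \approx 0.11111$)
$\left(0 + a\right)^{2} o = \left(0 + \frac{1}{9}\right)^{2} \left(-4096\right) = \left(\frac{1}{9}\right)^{2} \left(-4096\right) = \frac{1}{81} \left(-4096\right) = - \frac{4096}{81}$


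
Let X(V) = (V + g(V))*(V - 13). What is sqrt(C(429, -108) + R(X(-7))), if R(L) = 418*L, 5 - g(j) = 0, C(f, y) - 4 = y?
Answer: 2*sqrt(4154) ≈ 128.90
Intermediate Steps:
C(f, y) = 4 + y
g(j) = 5 (g(j) = 5 - 1*0 = 5 + 0 = 5)
X(V) = (-13 + V)*(5 + V) (X(V) = (V + 5)*(V - 13) = (5 + V)*(-13 + V) = (-13 + V)*(5 + V))
sqrt(C(429, -108) + R(X(-7))) = sqrt((4 - 108) + 418*(-65 + (-7)**2 - 8*(-7))) = sqrt(-104 + 418*(-65 + 49 + 56)) = sqrt(-104 + 418*40) = sqrt(-104 + 16720) = sqrt(16616) = 2*sqrt(4154)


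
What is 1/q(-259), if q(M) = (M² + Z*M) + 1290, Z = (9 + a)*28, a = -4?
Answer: 1/32111 ≈ 3.1142e-5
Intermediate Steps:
Z = 140 (Z = (9 - 4)*28 = 5*28 = 140)
q(M) = 1290 + M² + 140*M (q(M) = (M² + 140*M) + 1290 = 1290 + M² + 140*M)
1/q(-259) = 1/(1290 + (-259)² + 140*(-259)) = 1/(1290 + 67081 - 36260) = 1/32111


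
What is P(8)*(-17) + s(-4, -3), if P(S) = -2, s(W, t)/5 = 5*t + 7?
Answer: -6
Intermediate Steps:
s(W, t) = 35 + 25*t (s(W, t) = 5*(5*t + 7) = 5*(7 + 5*t) = 35 + 25*t)
P(8)*(-17) + s(-4, -3) = -2*(-17) + (35 + 25*(-3)) = 34 + (35 - 75) = 34 - 40 = -6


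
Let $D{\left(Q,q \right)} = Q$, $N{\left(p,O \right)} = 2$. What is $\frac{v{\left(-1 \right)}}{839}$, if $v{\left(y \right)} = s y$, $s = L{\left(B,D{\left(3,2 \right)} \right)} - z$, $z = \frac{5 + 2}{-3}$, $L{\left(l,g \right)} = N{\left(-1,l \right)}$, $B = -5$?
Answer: $- \frac{13}{2517} \approx -0.0051649$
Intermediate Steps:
$L{\left(l,g \right)} = 2$
$z = - \frac{7}{3}$ ($z = 7 \left(- \frac{1}{3}\right) = - \frac{7}{3} \approx -2.3333$)
$s = \frac{13}{3}$ ($s = 2 - - \frac{7}{3} = 2 + \frac{7}{3} = \frac{13}{3} \approx 4.3333$)
$v{\left(y \right)} = \frac{13 y}{3}$
$\frac{v{\left(-1 \right)}}{839} = \frac{\frac{13}{3} \left(-1\right)}{839} = \frac{1}{839} \left(- \frac{13}{3}\right) = - \frac{13}{2517}$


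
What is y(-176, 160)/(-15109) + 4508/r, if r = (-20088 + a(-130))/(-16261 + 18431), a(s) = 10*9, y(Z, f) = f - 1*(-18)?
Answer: -73902618442/151074891 ≈ -489.18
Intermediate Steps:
y(Z, f) = 18 + f (y(Z, f) = f + 18 = 18 + f)
a(s) = 90
r = -9999/1085 (r = (-20088 + 90)/(-16261 + 18431) = -19998/2170 = -19998*1/2170 = -9999/1085 ≈ -9.2157)
y(-176, 160)/(-15109) + 4508/r = (18 + 160)/(-15109) + 4508/(-9999/1085) = 178*(-1/15109) + 4508*(-1085/9999) = -178/15109 - 4891180/9999 = -73902618442/151074891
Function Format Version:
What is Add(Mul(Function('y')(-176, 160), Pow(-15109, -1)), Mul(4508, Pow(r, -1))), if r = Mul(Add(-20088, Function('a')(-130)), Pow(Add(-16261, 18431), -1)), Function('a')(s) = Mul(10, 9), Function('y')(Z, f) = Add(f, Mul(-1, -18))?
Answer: Rational(-73902618442, 151074891) ≈ -489.18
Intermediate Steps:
Function('y')(Z, f) = Add(18, f) (Function('y')(Z, f) = Add(f, 18) = Add(18, f))
Function('a')(s) = 90
r = Rational(-9999, 1085) (r = Mul(Add(-20088, 90), Pow(Add(-16261, 18431), -1)) = Mul(-19998, Pow(2170, -1)) = Mul(-19998, Rational(1, 2170)) = Rational(-9999, 1085) ≈ -9.2157)
Add(Mul(Function('y')(-176, 160), Pow(-15109, -1)), Mul(4508, Pow(r, -1))) = Add(Mul(Add(18, 160), Pow(-15109, -1)), Mul(4508, Pow(Rational(-9999, 1085), -1))) = Add(Mul(178, Rational(-1, 15109)), Mul(4508, Rational(-1085, 9999))) = Add(Rational(-178, 15109), Rational(-4891180, 9999)) = Rational(-73902618442, 151074891)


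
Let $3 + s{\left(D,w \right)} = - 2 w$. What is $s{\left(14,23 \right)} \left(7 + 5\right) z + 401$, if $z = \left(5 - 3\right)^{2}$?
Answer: $-1951$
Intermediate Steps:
$z = 4$ ($z = 2^{2} = 4$)
$s{\left(D,w \right)} = -3 - 2 w$
$s{\left(14,23 \right)} \left(7 + 5\right) z + 401 = \left(-3 - 46\right) \left(7 + 5\right) 4 + 401 = \left(-3 - 46\right) 12 \cdot 4 + 401 = \left(-49\right) 48 + 401 = -2352 + 401 = -1951$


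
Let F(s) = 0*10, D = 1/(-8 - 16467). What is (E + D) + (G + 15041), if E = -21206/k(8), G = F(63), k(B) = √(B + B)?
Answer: 320916523/32950 ≈ 9739.5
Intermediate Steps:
D = -1/16475 (D = 1/(-16475) = -1/16475 ≈ -6.0698e-5)
k(B) = √2*√B (k(B) = √(2*B) = √2*√B)
F(s) = 0
G = 0
E = -10603/2 (E = -21206/(√2*√8) = -21206/(√2*(2*√2)) = -21206/4 = -21206*¼ = -10603/2 ≈ -5301.5)
(E + D) + (G + 15041) = (-10603/2 - 1/16475) + (0 + 15041) = -174684427/32950 + 15041 = 320916523/32950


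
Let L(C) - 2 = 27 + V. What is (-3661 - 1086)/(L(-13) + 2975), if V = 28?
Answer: -4747/3032 ≈ -1.5656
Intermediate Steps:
L(C) = 57 (L(C) = 2 + (27 + 28) = 2 + 55 = 57)
(-3661 - 1086)/(L(-13) + 2975) = (-3661 - 1086)/(57 + 2975) = -4747/3032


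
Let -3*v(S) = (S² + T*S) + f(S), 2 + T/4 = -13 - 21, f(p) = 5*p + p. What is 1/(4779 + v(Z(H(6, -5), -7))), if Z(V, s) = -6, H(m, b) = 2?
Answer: 1/4491 ≈ 0.00022267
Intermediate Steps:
f(p) = 6*p
T = -144 (T = -8 + 4*(-13 - 21) = -8 + 4*(-34) = -8 - 136 = -144)
v(S) = 46*S - S²/3 (v(S) = -((S² - 144*S) + 6*S)/3 = -(S² - 138*S)/3 = 46*S - S²/3)
1/(4779 + v(Z(H(6, -5), -7))) = 1/(4779 + (⅓)*(-6)*(138 - 1*(-6))) = 1/(4779 + (⅓)*(-6)*(138 + 6)) = 1/(4779 + (⅓)*(-6)*144) = 1/(4779 - 288) = 1/4491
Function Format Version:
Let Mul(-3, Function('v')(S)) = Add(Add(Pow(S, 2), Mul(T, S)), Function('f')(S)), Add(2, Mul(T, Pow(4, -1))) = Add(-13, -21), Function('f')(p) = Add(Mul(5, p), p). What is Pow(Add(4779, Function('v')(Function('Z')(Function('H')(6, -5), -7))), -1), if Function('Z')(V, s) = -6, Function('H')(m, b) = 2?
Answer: Rational(1, 4491) ≈ 0.00022267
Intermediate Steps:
Function('f')(p) = Mul(6, p)
T = -144 (T = Add(-8, Mul(4, Add(-13, -21))) = Add(-8, Mul(4, -34)) = Add(-8, -136) = -144)
Function('v')(S) = Add(Mul(46, S), Mul(Rational(-1, 3), Pow(S, 2))) (Function('v')(S) = Mul(Rational(-1, 3), Add(Add(Pow(S, 2), Mul(-144, S)), Mul(6, S))) = Mul(Rational(-1, 3), Add(Pow(S, 2), Mul(-138, S))) = Add(Mul(46, S), Mul(Rational(-1, 3), Pow(S, 2))))
Pow(Add(4779, Function('v')(Function('Z')(Function('H')(6, -5), -7))), -1) = Pow(Add(4779, Mul(Rational(1, 3), -6, Add(138, Mul(-1, -6)))), -1) = Pow(Add(4779, Mul(Rational(1, 3), -6, Add(138, 6))), -1) = Pow(Add(4779, Mul(Rational(1, 3), -6, 144)), -1) = Pow(Add(4779, -288), -1) = Pow(4491, -1) = Rational(1, 4491)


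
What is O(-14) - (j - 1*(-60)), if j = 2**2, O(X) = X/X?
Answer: -63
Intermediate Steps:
O(X) = 1
j = 4
O(-14) - (j - 1*(-60)) = 1 - (4 - 1*(-60)) = 1 - (4 + 60) = 1 - 1*64 = 1 - 64 = -63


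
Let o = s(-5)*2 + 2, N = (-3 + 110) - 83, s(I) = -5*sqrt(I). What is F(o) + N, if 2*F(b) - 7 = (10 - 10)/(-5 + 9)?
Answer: 55/2 ≈ 27.500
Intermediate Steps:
N = 24 (N = 107 - 83 = 24)
o = 2 - 10*I*sqrt(5) (o = -5*I*sqrt(5)*2 + 2 = -10*I*sqrt(5) + 2 = 2 - 10*I*sqrt(5) ≈ 2.0 - 22.361*I)
F(b) = 7/2 (F(b) = 7/2 + ((10 - 10)/(-5 + 9))/2 = 7/2 + (0/4)/2 = 7/2 + (0*(1/4))/2 = 7/2 + (1/2)*0 = 7/2 + 0 = 7/2)
F(o) + N = 7/2 + 24 = 55/2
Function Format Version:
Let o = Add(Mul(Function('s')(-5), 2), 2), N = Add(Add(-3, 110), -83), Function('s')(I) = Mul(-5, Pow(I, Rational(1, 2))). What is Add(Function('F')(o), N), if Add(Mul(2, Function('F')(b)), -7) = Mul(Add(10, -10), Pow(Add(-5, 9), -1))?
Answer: Rational(55, 2) ≈ 27.500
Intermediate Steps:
N = 24 (N = Add(107, -83) = 24)
o = Add(2, Mul(-10, I, Pow(5, Rational(1, 2)))) (o = Add(Mul(Mul(-5, Pow(-5, Rational(1, 2))), 2), 2) = Add(Mul(Mul(-5, Mul(I, Pow(5, Rational(1, 2)))), 2), 2) = Add(Mul(Mul(-5, I, Pow(5, Rational(1, 2))), 2), 2) = Add(Mul(-10, I, Pow(5, Rational(1, 2))), 2) = Add(2, Mul(-10, I, Pow(5, Rational(1, 2)))) ≈ Add(2.0000, Mul(-22.361, I)))
Function('F')(b) = Rational(7, 2) (Function('F')(b) = Add(Rational(7, 2), Mul(Rational(1, 2), Mul(Add(10, -10), Pow(Add(-5, 9), -1)))) = Add(Rational(7, 2), Mul(Rational(1, 2), Mul(0, Pow(4, -1)))) = Add(Rational(7, 2), Mul(Rational(1, 2), Mul(0, Rational(1, 4)))) = Add(Rational(7, 2), Mul(Rational(1, 2), 0)) = Add(Rational(7, 2), 0) = Rational(7, 2))
Add(Function('F')(o), N) = Add(Rational(7, 2), 24) = Rational(55, 2)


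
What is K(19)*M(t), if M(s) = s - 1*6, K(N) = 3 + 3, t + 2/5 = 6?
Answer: -12/5 ≈ -2.4000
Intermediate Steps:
t = 28/5 (t = -⅖ + 6 = 28/5 ≈ 5.6000)
K(N) = 6
M(s) = -6 + s (M(s) = s - 6 = -6 + s)
K(19)*M(t) = 6*(-6 + 28/5) = 6*(-⅖) = -12/5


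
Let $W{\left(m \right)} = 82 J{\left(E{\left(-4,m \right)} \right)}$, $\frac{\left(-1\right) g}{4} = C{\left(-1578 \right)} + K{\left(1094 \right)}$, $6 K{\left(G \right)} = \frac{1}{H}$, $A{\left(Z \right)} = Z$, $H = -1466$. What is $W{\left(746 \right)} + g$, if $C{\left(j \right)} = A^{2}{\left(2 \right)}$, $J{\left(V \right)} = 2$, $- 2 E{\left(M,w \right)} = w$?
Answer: $\frac{325453}{2199} \approx 148.0$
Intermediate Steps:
$E{\left(M,w \right)} = - \frac{w}{2}$
$K{\left(G \right)} = - \frac{1}{8796}$ ($K{\left(G \right)} = \frac{1}{6 \left(-1466\right)} = \frac{1}{6} \left(- \frac{1}{1466}\right) = - \frac{1}{8796}$)
$C{\left(j \right)} = 4$ ($C{\left(j \right)} = 2^{2} = 4$)
$g = - \frac{35183}{2199}$ ($g = - 4 \left(4 - \frac{1}{8796}\right) = \left(-4\right) \frac{35183}{8796} = - \frac{35183}{2199} \approx -16.0$)
$W{\left(m \right)} = 164$ ($W{\left(m \right)} = 82 \cdot 2 = 164$)
$W{\left(746 \right)} + g = 164 - \frac{35183}{2199} = \frac{325453}{2199}$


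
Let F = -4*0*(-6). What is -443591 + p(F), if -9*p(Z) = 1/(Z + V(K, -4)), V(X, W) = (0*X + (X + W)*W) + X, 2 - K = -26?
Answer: -271477691/612 ≈ -4.4359e+5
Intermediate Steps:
K = 28 (K = 2 - 1*(-26) = 2 + 26 = 28)
F = 0 (F = 0*(-6) = 0)
V(X, W) = X + W*(W + X) (V(X, W) = (0 + (W + X)*W) + X = (0 + W*(W + X)) + X = W*(W + X) + X = X + W*(W + X))
p(Z) = -1/(9*(-68 + Z)) (p(Z) = -1/(9*(Z + (28 + (-4)² - 4*28))) = -1/(9*(Z + (28 + 16 - 112))) = -1/(9*(Z - 68)) = -1/(9*(-68 + Z)))
-443591 + p(F) = -443591 - 1/(-612 + 9*0) = -443591 - 1/(-612 + 0) = -443591 - 1/(-612) = -443591 - 1*(-1/612) = -443591 + 1/612 = -271477691/612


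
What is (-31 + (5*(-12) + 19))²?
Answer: 5184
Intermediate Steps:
(-31 + (5*(-12) + 19))² = (-31 + (-60 + 19))² = (-31 - 41)² = (-72)² = 5184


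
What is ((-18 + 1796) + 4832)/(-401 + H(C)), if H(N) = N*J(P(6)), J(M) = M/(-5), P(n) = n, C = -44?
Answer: -33050/1741 ≈ -18.983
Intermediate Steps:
J(M) = -M/5 (J(M) = M*(-⅕) = -M/5)
H(N) = -6*N/5 (H(N) = N*(-⅕*6) = N*(-6/5) = -6*N/5)
((-18 + 1796) + 4832)/(-401 + H(C)) = ((-18 + 1796) + 4832)/(-401 - 6/5*(-44)) = (1778 + 4832)/(-401 + 264/5) = 6610/(-1741/5) = 6610*(-5/1741) = -33050/1741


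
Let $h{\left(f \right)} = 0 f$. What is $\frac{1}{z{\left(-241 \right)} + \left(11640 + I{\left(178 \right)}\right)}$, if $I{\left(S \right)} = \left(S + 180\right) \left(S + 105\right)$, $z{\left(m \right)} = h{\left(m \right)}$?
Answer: $\frac{1}{112954} \approx 8.8532 \cdot 10^{-6}$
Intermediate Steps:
$h{\left(f \right)} = 0$
$z{\left(m \right)} = 0$
$I{\left(S \right)} = \left(105 + S\right) \left(180 + S\right)$ ($I{\left(S \right)} = \left(180 + S\right) \left(105 + S\right) = \left(105 + S\right) \left(180 + S\right)$)
$\frac{1}{z{\left(-241 \right)} + \left(11640 + I{\left(178 \right)}\right)} = \frac{1}{0 + \left(11640 + \left(18900 + 178^{2} + 285 \cdot 178\right)\right)} = \frac{1}{0 + \left(11640 + \left(18900 + 31684 + 50730\right)\right)} = \frac{1}{0 + \left(11640 + 101314\right)} = \frac{1}{0 + 112954} = \frac{1}{112954}$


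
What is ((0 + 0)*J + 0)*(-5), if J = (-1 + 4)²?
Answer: 0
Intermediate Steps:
J = 9 (J = 3² = 9)
((0 + 0)*J + 0)*(-5) = ((0 + 0)*9 + 0)*(-5) = (0*9 + 0)*(-5) = (0 + 0)*(-5) = 0*(-5) = 0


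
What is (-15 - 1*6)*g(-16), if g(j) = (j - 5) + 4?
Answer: 357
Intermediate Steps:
g(j) = -1 + j (g(j) = (-5 + j) + 4 = -1 + j)
(-15 - 1*6)*g(-16) = (-15 - 1*6)*(-1 - 16) = (-15 - 6)*(-17) = -21*(-17) = 357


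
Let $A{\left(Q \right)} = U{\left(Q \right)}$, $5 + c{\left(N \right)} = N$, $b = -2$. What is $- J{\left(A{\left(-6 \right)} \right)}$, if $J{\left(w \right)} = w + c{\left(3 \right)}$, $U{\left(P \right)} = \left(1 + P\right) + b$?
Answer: $9$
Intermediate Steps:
$c{\left(N \right)} = -5 + N$
$U{\left(P \right)} = -1 + P$ ($U{\left(P \right)} = \left(1 + P\right) - 2 = -1 + P$)
$A{\left(Q \right)} = -1 + Q$
$J{\left(w \right)} = -2 + w$ ($J{\left(w \right)} = w + \left(-5 + 3\right) = w - 2 = -2 + w$)
$- J{\left(A{\left(-6 \right)} \right)} = - (-2 - 7) = \left(-1\right) \left(-9\right) = 9$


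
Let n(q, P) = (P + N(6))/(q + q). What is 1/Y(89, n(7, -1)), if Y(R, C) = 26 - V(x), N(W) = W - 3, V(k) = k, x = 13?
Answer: 1/13 ≈ 0.076923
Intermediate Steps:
N(W) = -3 + W
n(q, P) = (3 + P)/(2*q) (n(q, P) = (P + (-3 + 6))/(q + q) = (P + 3)/((2*q)) = (3 + P)*(1/(2*q)) = (3 + P)/(2*q))
Y(R, C) = 13 (Y(R, C) = 26 - 1*13 = 26 - 13 = 13)
1/Y(89, n(7, -1)) = 1/13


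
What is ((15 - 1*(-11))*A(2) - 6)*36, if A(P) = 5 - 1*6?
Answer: -1152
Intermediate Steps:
A(P) = -1 (A(P) = 5 - 6 = -1)
((15 - 1*(-11))*A(2) - 6)*36 = ((15 - 1*(-11))*(-1) - 6)*36 = ((15 + 11)*(-1) - 6)*36 = (26*(-1) - 6)*36 = (-26 - 6)*36 = -32*36 = -1152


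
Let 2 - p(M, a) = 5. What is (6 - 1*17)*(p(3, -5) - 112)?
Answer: 1265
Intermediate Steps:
p(M, a) = -3 (p(M, a) = 2 - 1*5 = 2 - 5 = -3)
(6 - 1*17)*(p(3, -5) - 112) = (6 - 1*17)*(-3 - 112) = (6 - 17)*(-115) = -11*(-115) = 1265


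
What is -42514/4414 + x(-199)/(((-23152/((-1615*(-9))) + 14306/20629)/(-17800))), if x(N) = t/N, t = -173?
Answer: 1018329856862208293/59217467773657 ≈ 17196.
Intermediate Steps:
x(N) = -173/N
-42514/4414 + x(-199)/(((-23152/((-1615*(-9))) + 14306/20629)/(-17800))) = -42514/4414 + (-173/(-199))/(((-23152/((-1615*(-9))) + 14306/20629)/(-17800))) = -42514*1/4414 + (-173*(-1/199))/(((-23152/14535 + 14306*(1/20629))*(-1/17800))) = -21257/2207 + 173/(199*(((-23152*1/14535 + 14306/20629)*(-1/17800)))) = -21257/2207 + 173/(199*(((-23152/14535 + 14306/20629)*(-1/17800)))) = -21257/2207 + 173/(199*((-269664898/299842515*(-1/17800)))) = -21257/2207 + 173/(199*(134832449/2668598383500)) = -21257/2207 + (173/199)*(2668598383500/134832449) = -21257/2207 + 461667520345500/26831657351 = 1018329856862208293/59217467773657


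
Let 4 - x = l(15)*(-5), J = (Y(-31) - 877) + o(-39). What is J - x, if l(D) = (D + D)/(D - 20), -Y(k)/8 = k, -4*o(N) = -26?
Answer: -1193/2 ≈ -596.50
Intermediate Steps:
o(N) = 13/2 (o(N) = -1/4*(-26) = 13/2)
Y(k) = -8*k
l(D) = 2*D/(-20 + D) (l(D) = (2*D)/(-20 + D) = 2*D/(-20 + D))
J = -1245/2 (J = (-8*(-31) - 877) + 13/2 = (248 - 877) + 13/2 = -629 + 13/2 = -1245/2 ≈ -622.50)
x = -26 (x = 4 - 2*15/(-20 + 15)*(-5) = 4 - 2*15/(-5)*(-5) = 4 - 2*15*(-1/5)*(-5) = 4 - (-6)*(-5) = 4 - 1*30 = 4 - 30 = -26)
J - x = -1245/2 - 1*(-26) = -1245/2 + 26 = -1193/2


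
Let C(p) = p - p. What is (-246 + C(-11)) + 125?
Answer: -121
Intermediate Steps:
C(p) = 0
(-246 + C(-11)) + 125 = (-246 + 0) + 125 = -246 + 125 = -121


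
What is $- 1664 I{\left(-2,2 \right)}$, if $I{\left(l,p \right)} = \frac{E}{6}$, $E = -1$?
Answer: $\frac{832}{3} \approx 277.33$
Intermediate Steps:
$I{\left(l,p \right)} = - \frac{1}{6}$
$- 1664 I{\left(-2,2 \right)} = \left(-1664\right) \left(- \frac{1}{6}\right) = \frac{832}{3}$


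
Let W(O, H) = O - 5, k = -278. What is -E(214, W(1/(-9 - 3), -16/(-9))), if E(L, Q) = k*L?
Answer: 59492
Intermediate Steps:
W(O, H) = -5 + O
E(L, Q) = -278*L
-E(214, W(1/(-9 - 3), -16/(-9))) = -(-278)*214 = -1*(-59492) = 59492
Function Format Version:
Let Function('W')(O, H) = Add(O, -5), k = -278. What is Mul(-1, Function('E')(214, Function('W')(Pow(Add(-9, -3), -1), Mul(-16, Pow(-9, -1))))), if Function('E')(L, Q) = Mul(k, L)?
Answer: 59492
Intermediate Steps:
Function('W')(O, H) = Add(-5, O)
Function('E')(L, Q) = Mul(-278, L)
Mul(-1, Function('E')(214, Function('W')(Pow(Add(-9, -3), -1), Mul(-16, Pow(-9, -1))))) = Mul(-1, Mul(-278, 214)) = Mul(-1, -59492) = 59492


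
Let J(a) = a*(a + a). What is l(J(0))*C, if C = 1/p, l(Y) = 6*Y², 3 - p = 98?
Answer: 0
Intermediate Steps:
p = -95 (p = 3 - 1*98 = 3 - 98 = -95)
J(a) = 2*a² (J(a) = a*(2*a) = 2*a²)
C = -1/95 (C = 1/(-95) = -1/95 ≈ -0.010526)
l(J(0))*C = (6*(2*0²)²)*(-1/95) = (6*(2*0)²)*(-1/95) = (6*0²)*(-1/95) = (6*0)*(-1/95) = 0*(-1/95) = 0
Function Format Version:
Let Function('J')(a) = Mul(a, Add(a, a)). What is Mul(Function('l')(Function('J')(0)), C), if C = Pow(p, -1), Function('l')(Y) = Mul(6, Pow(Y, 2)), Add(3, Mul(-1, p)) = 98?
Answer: 0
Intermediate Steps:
p = -95 (p = Add(3, Mul(-1, 98)) = Add(3, -98) = -95)
Function('J')(a) = Mul(2, Pow(a, 2)) (Function('J')(a) = Mul(a, Mul(2, a)) = Mul(2, Pow(a, 2)))
C = Rational(-1, 95) (C = Pow(-95, -1) = Rational(-1, 95) ≈ -0.010526)
Mul(Function('l')(Function('J')(0)), C) = Mul(Mul(6, Pow(Mul(2, Pow(0, 2)), 2)), Rational(-1, 95)) = Mul(Mul(6, Pow(Mul(2, 0), 2)), Rational(-1, 95)) = Mul(Mul(6, Pow(0, 2)), Rational(-1, 95)) = Mul(Mul(6, 0), Rational(-1, 95)) = Mul(0, Rational(-1, 95)) = 0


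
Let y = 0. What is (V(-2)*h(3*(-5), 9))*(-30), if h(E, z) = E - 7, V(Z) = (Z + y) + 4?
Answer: 1320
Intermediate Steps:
V(Z) = 4 + Z (V(Z) = (Z + 0) + 4 = Z + 4 = 4 + Z)
h(E, z) = -7 + E
(V(-2)*h(3*(-5), 9))*(-30) = ((4 - 2)*(-7 + 3*(-5)))*(-30) = (2*(-7 - 15))*(-30) = (2*(-22))*(-30) = -44*(-30) = 1320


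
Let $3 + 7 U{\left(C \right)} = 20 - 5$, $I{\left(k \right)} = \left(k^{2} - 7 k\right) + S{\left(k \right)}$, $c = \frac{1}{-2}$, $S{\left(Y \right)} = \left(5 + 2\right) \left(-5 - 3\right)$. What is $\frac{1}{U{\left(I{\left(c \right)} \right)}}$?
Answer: $\frac{7}{12} \approx 0.58333$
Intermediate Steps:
$S{\left(Y \right)} = -56$ ($S{\left(Y \right)} = 7 \left(-8\right) = -56$)
$c = - \frac{1}{2} \approx -0.5$
$I{\left(k \right)} = -56 + k^{2} - 7 k$ ($I{\left(k \right)} = \left(k^{2} - 7 k\right) - 56 = -56 + k^{2} - 7 k$)
$U{\left(C \right)} = \frac{12}{7}$ ($U{\left(C \right)} = - \frac{3}{7} + \frac{20 - 5}{7} = - \frac{3}{7} + \frac{1}{7} \cdot 15 = - \frac{3}{7} + \frac{15}{7} = \frac{12}{7}$)
$\frac{1}{U{\left(I{\left(c \right)} \right)}} = \frac{1}{\frac{12}{7}} = \frac{7}{12}$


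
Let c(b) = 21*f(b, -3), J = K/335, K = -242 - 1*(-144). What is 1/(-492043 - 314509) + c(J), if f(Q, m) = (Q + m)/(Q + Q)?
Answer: 667220135/5645864 ≈ 118.18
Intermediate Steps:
K = -98 (K = -242 + 144 = -98)
f(Q, m) = (Q + m)/(2*Q) (f(Q, m) = (Q + m)/((2*Q)) = (Q + m)*(1/(2*Q)) = (Q + m)/(2*Q))
J = -98/335 ≈ -0.29254
c(b) = 21*(-3 + b)/(2*b) (c(b) = 21*((b - 3)/(2*b)) = 21*((-3 + b)/(2*b)) = 21*(-3 + b)/(2*b))
1/(-492043 - 314509) + c(J) = 1/(-492043 - 314509) + 21*(-3 - 98/335)/(2*(-98/335)) = 1/(-806552) + (21/2)*(-335/98)*(-1103/335) = -1/806552 + 3309/28 = 667220135/5645864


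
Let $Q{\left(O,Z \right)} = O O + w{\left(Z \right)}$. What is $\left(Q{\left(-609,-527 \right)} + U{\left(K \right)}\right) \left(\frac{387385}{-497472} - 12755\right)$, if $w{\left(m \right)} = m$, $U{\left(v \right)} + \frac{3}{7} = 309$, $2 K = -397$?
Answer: $- \frac{8232322900300655}{1741152} \approx -4.7281 \cdot 10^{9}$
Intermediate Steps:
$K = - \frac{397}{2}$ ($K = \frac{1}{2} \left(-397\right) = - \frac{397}{2} \approx -198.5$)
$U{\left(v \right)} = \frac{2160}{7}$ ($U{\left(v \right)} = - \frac{3}{7} + 309 = \frac{2160}{7}$)
$Q{\left(O,Z \right)} = Z + O^{2}$ ($Q{\left(O,Z \right)} = O O + Z = O^{2} + Z = Z + O^{2}$)
$\left(Q{\left(-609,-527 \right)} + U{\left(K \right)}\right) \left(\frac{387385}{-497472} - 12755\right) = \left(\left(-527 + \left(-609\right)^{2}\right) + \frac{2160}{7}\right) \left(\frac{387385}{-497472} - 12755\right) = \left(\left(-527 + 370881\right) + \frac{2160}{7}\right) \left(387385 \left(- \frac{1}{497472}\right) - 12755\right) = \left(370354 + \frac{2160}{7}\right) \left(- \frac{387385}{497472} - 12755\right) = \frac{2594638}{7} \left(- \frac{6345642745}{497472}\right) = - \frac{8232322900300655}{1741152}$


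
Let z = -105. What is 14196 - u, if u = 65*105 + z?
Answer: 7476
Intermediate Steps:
u = 6720 (u = 65*105 - 105 = 6825 - 105 = 6720)
14196 - u = 14196 - 1*6720 = 14196 - 6720 = 7476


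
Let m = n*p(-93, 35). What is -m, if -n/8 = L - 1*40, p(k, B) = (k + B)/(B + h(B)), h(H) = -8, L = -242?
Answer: 43616/9 ≈ 4846.2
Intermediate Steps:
p(k, B) = (B + k)/(-8 + B) (p(k, B) = (k + B)/(B - 8) = (B + k)/(-8 + B))
n = 2256 (n = -8*(-242 - 1*40) = -8*(-242 - 40) = -8*(-282) = 2256)
m = -43616/9 (m = 2256*((35 - 93)/(-8 + 35)) = 2256*(-58/27) = -43616/9 ≈ -4846.2)
-m = -1*(-43616/9) = 43616/9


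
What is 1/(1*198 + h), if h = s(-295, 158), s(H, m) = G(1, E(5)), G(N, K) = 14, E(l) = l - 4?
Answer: 1/212 ≈ 0.0047170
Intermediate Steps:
E(l) = -4 + l
s(H, m) = 14
h = 14
1/(1*198 + h) = 1/(1*198 + 14) = 1/(198 + 14) = 1/212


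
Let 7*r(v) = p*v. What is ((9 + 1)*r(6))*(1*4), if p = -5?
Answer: -1200/7 ≈ -171.43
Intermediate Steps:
r(v) = -5*v/7 (r(v) = (-5*v)/7 = -5*v/7)
((9 + 1)*r(6))*(1*4) = ((9 + 1)*(-5/7*6))*(1*4) = (10*(-30/7))*4 = -300/7*4 = -1200/7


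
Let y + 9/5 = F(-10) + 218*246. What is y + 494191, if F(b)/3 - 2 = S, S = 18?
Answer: 2739386/5 ≈ 5.4788e+5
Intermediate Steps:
F(b) = 60 (F(b) = 6 + 3*18 = 6 + 54 = 60)
y = 268431/5 (y = -9/5 + (60 + 218*246) = -9/5 + (60 + 53628) = -9/5 + 53688 = 268431/5 ≈ 53686.)
y + 494191 = 268431/5 + 494191 = 2739386/5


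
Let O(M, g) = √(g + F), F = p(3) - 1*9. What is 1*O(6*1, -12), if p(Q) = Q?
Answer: 3*I*√2 ≈ 4.2426*I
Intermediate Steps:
F = -6 (F = 3 - 1*9 = 3 - 9 = -6)
O(M, g) = √(-6 + g) (O(M, g) = √(g - 6) = √(-6 + g))
1*O(6*1, -12) = 1*√(-6 - 12) = 1*√(-18) = 1*(3*I*√2) = 3*I*√2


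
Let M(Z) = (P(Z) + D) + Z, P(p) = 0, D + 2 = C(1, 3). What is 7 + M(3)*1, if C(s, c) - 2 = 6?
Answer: 16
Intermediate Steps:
C(s, c) = 8 (C(s, c) = 2 + 6 = 8)
D = 6 (D = -2 + 8 = 6)
M(Z) = 6 + Z (M(Z) = (0 + 6) + Z = 6 + Z)
7 + M(3)*1 = 7 + (6 + 3)*1 = 7 + 9*1 = 7 + 9 = 16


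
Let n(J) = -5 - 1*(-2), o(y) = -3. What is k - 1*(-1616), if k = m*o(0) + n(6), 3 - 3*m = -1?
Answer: 1609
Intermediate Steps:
n(J) = -3 (n(J) = -5 + 2 = -3)
m = 4/3 (m = 1 - ⅓*(-1) = 1 + ⅓ = 4/3 ≈ 1.3333)
k = -7 (k = (4/3)*(-3) - 3 = -4 - 3 = -7)
k - 1*(-1616) = -7 - 1*(-1616) = -7 + 1616 = 1609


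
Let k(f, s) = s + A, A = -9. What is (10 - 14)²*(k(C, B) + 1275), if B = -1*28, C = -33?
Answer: 19808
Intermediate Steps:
B = -28
k(f, s) = -9 + s (k(f, s) = s - 9 = -9 + s)
(10 - 14)²*(k(C, B) + 1275) = (10 - 14)²*((-9 - 28) + 1275) = (-4)²*(-37 + 1275) = 16*1238 = 19808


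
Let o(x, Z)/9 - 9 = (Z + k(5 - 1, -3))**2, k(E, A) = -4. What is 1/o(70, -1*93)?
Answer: 1/84762 ≈ 1.1798e-5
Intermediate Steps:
o(x, Z) = 81 + 9*(-4 + Z)**2 (o(x, Z) = 81 + 9*(Z - 4)**2 = 81 + 9*(-4 + Z)**2)
1/o(70, -1*93) = 1/(81 + 9*(-4 - 1*93)**2) = 1/(81 + 9*(-4 - 93)**2) = 1/(81 + 9*(-97)**2) = 1/(81 + 9*9409) = 1/(81 + 84681) = 1/84762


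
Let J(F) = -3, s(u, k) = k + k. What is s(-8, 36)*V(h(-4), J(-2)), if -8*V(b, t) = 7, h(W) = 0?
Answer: -63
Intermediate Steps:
s(u, k) = 2*k
V(b, t) = -7/8 (V(b, t) = -⅛*7 = -7/8)
s(-8, 36)*V(h(-4), J(-2)) = (2*36)*(-7/8) = 72*(-7/8) = -63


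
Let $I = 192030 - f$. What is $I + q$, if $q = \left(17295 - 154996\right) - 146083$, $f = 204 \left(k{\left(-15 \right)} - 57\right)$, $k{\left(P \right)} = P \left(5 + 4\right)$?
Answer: $-52586$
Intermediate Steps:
$k{\left(P \right)} = 9 P$ ($k{\left(P \right)} = P 9 = 9 P$)
$f = -39168$ ($f = 204 \left(9 \left(-15\right) - 57\right) = 204 \left(-135 - 57\right) = 204 \left(-192\right) = -39168$)
$I = 231198$ ($I = 192030 - -39168 = 192030 + 39168 = 231198$)
$q = -283784$ ($q = -137701 - 146083 = -283784$)
$I + q = 231198 - 283784 = -52586$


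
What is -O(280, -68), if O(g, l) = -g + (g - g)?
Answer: 280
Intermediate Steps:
O(g, l) = -g (O(g, l) = -g + 0 = -g)
-O(280, -68) = -(-1)*280 = -1*(-280) = 280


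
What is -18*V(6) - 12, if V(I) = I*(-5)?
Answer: 528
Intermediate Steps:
V(I) = -5*I
-18*V(6) - 12 = -(-90)*6 - 12 = -18*(-30) - 12 = 540 - 12 = 528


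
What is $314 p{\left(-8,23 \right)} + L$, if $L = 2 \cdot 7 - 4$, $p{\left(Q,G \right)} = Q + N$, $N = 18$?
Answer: $3150$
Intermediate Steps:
$p{\left(Q,G \right)} = 18 + Q$ ($p{\left(Q,G \right)} = Q + 18 = 18 + Q$)
$L = 10$ ($L = 14 - 4 = 10$)
$314 p{\left(-8,23 \right)} + L = 314 \left(18 - 8\right) + 10 = 314 \cdot 10 + 10 = 3140 + 10 = 3150$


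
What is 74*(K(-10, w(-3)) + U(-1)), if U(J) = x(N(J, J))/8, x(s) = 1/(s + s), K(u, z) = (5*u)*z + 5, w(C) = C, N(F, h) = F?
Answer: 91723/8 ≈ 11465.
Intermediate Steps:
K(u, z) = 5 + 5*u*z (K(u, z) = 5*u*z + 5 = 5 + 5*u*z)
x(s) = 1/(2*s)
U(J) = 1/(16*J) (U(J) = (1/(2*J))/8 = (1/(2*J))*(1/8) = 1/(16*J))
74*(K(-10, w(-3)) + U(-1)) = 74*((5 + 5*(-10)*(-3)) + (1/16)/(-1)) = 74*((5 + 150) + (1/16)*(-1)) = 74*(155 - 1/16) = 74*(2479/16) = 91723/8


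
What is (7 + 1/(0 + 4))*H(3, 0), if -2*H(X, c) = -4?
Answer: 29/2 ≈ 14.500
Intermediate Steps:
H(X, c) = 2 (H(X, c) = -½*(-4) = 2)
(7 + 1/(0 + 4))*H(3, 0) = (7 + 1/(0 + 4))*2 = (7 + 1/4)*2 = (7 + ¼)*2 = (29/4)*2 = 29/2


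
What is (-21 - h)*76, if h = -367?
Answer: 26296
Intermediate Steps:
(-21 - h)*76 = (-21 - 1*(-367))*76 = (-21 + 367)*76 = 346*76 = 26296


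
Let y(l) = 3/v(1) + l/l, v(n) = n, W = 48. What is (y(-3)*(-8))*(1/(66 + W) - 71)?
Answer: 129488/57 ≈ 2271.7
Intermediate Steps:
y(l) = 4 (y(l) = 3/1 + l/l = 3*1 + 1 = 3 + 1 = 4)
(y(-3)*(-8))*(1/(66 + W) - 71) = (4*(-8))*(1/(66 + 48) - 71) = -32*(1/114 - 71) = -32*(-8093/114) = 129488/57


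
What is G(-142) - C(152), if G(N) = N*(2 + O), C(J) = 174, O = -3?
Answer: -32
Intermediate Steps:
G(N) = -N (G(N) = N*(2 - 3) = N*(-1) = -N)
G(-142) - C(152) = -1*(-142) - 1*174 = 142 - 174 = -32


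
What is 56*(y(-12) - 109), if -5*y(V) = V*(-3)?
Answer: -32536/5 ≈ -6507.2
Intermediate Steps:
y(V) = 3*V/5 (y(V) = -V*(-3)/5 = -(-3)*V/5 = 3*V/5)
56*(y(-12) - 109) = 56*((⅗)*(-12) - 109) = 56*(-36/5 - 109) = 56*(-581/5) = -32536/5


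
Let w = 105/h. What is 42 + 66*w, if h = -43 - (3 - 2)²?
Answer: -231/2 ≈ -115.50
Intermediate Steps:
h = -44 (h = -43 - 1*1² = -43 - 1*1 = -43 - 1 = -44)
w = -105/44 (w = 105/(-44) = 105*(-1/44) = -105/44 ≈ -2.3864)
42 + 66*w = 42 + 66*(-105/44) = 42 - 315/2 = -231/2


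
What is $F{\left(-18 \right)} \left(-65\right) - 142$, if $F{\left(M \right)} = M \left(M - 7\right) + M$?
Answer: $-28222$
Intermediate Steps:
$F{\left(M \right)} = M + M \left(-7 + M\right)$ ($F{\left(M \right)} = M \left(-7 + M\right) + M = M + M \left(-7 + M\right)$)
$F{\left(-18 \right)} \left(-65\right) - 142 = - 18 \left(-6 - 18\right) \left(-65\right) - 142 = \left(-18\right) \left(-24\right) \left(-65\right) - 142 = 432 \left(-65\right) - 142 = -28080 - 142 = -28222$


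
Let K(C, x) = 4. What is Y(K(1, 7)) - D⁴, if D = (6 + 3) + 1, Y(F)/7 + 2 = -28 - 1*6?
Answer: -10252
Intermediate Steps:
Y(F) = -252 (Y(F) = -14 + 7*(-28 - 1*6) = -14 + 7*(-28 - 6) = -14 + 7*(-34) = -14 - 238 = -252)
D = 10 (D = 9 + 1 = 10)
Y(K(1, 7)) - D⁴ = -252 - 1*10⁴ = -252 - 1*10000 = -252 - 10000 = -10252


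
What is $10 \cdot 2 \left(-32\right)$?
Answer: $-640$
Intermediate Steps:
$10 \cdot 2 \left(-32\right) = 20 \left(-32\right) = -640$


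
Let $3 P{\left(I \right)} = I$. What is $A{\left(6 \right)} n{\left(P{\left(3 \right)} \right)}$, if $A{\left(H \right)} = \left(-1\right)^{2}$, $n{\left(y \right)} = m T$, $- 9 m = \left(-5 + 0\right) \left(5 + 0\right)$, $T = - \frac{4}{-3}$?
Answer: $\frac{100}{27} \approx 3.7037$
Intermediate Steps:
$T = \frac{4}{3}$ ($T = \left(-4\right) \left(- \frac{1}{3}\right) = \frac{4}{3} \approx 1.3333$)
$P{\left(I \right)} = \frac{I}{3}$
$m = \frac{25}{9}$ ($m = - \frac{\left(-5 + 0\right) \left(5 + 0\right)}{9} = - \frac{\left(-5\right) 5}{9} = \left(- \frac{1}{9}\right) \left(-25\right) = \frac{25}{9} \approx 2.7778$)
$n{\left(y \right)} = \frac{100}{27}$ ($n{\left(y \right)} = \frac{25}{9} \cdot \frac{4}{3} = \frac{100}{27}$)
$A{\left(H \right)} = 1$
$A{\left(6 \right)} n{\left(P{\left(3 \right)} \right)} = 1 \cdot \frac{100}{27} = \frac{100}{27}$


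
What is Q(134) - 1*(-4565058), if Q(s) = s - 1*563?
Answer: 4564629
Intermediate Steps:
Q(s) = -563 + s (Q(s) = s - 563 = -563 + s)
Q(134) - 1*(-4565058) = (-563 + 134) - 1*(-4565058) = -429 + 4565058 = 4564629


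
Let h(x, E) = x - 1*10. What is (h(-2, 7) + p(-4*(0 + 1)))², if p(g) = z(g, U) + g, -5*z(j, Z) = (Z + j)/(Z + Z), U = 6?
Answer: 231361/900 ≈ 257.07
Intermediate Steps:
z(j, Z) = -(Z + j)/(10*Z) (z(j, Z) = -(Z + j)/(5*(Z + Z)) = -(Z + j)/(5*(2*Z)) = -(Z + j)*1/(2*Z)/5 = -(Z + j)/(10*Z))
h(x, E) = -10 + x (h(x, E) = x - 10 = -10 + x)
p(g) = -⅒ + 59*g/60 (p(g) = (⅒)*(-1*6 - g)/6 + g = (⅒)*(⅙)*(-6 - g) + g = (-⅒ - g/60) + g = -⅒ + 59*g/60)
(h(-2, 7) + p(-4*(0 + 1)))² = ((-10 - 2) + (-⅒ + 59*(-4*(0 + 1))/60))² = (-12 + (-⅒ + 59*(-4*1)/60))² = (-12 + (-⅒ + (59/60)*(-4)))² = (-12 + (-⅒ - 59/15))² = (-12 - 121/30)² = (-481/30)² = 231361/900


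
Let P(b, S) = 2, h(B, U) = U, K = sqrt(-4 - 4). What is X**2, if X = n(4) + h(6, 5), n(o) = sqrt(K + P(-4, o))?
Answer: (5 + sqrt(2)*sqrt(1 + I*sqrt(2)))**2 ≈ 43.529 + 11.384*I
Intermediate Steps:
K = 2*I*sqrt(2) (K = sqrt(-8) = 2*I*sqrt(2) ≈ 2.8284*I)
n(o) = sqrt(2 + 2*I*sqrt(2)) (n(o) = sqrt(2*I*sqrt(2) + 2) = sqrt(2 + 2*I*sqrt(2)))
X = 5 + sqrt(2 + 2*I*sqrt(2)) (X = sqrt(2 + 2*I*sqrt(2)) + 5 = 5 + sqrt(2 + 2*I*sqrt(2)) ≈ 6.6529 + 0.8556*I)
X**2 = (5 + sqrt(2 + 2*I*sqrt(2)))**2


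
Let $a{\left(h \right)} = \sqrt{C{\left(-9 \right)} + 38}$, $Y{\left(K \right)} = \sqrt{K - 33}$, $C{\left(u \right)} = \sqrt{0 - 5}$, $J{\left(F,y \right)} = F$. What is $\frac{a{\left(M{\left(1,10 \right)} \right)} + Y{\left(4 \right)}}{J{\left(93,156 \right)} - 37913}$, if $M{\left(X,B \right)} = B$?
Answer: $- \frac{\sqrt{38 + i \sqrt{5}}}{37820} - \frac{i \sqrt{29}}{37820} \approx -0.00016306 - 0.00014718 i$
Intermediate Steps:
$C{\left(u \right)} = i \sqrt{5}$ ($C{\left(u \right)} = \sqrt{-5} = i \sqrt{5}$)
$Y{\left(K \right)} = \sqrt{-33 + K}$
$a{\left(h \right)} = \sqrt{38 + i \sqrt{5}}$ ($a{\left(h \right)} = \sqrt{i \sqrt{5} + 38} = \sqrt{38 + i \sqrt{5}}$)
$\frac{a{\left(M{\left(1,10 \right)} \right)} + Y{\left(4 \right)}}{J{\left(93,156 \right)} - 37913} = \frac{\sqrt{38 + i \sqrt{5}} + \sqrt{-33 + 4}}{93 - 37913} = \frac{\sqrt{38 + i \sqrt{5}} + \sqrt{-29}}{-37820} = \left(\sqrt{38 + i \sqrt{5}} + i \sqrt{29}\right) \left(- \frac{1}{37820}\right) = - \frac{\sqrt{38 + i \sqrt{5}}}{37820} - \frac{i \sqrt{29}}{37820}$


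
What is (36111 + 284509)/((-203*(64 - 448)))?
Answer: 80155/19488 ≈ 4.1130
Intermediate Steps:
(36111 + 284509)/((-203*(64 - 448))) = 320620/((-203*(-384))) = 320620/77952 = 320620*(1/77952) = 80155/19488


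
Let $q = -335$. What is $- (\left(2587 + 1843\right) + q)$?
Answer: $-4095$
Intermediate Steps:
$- (\left(2587 + 1843\right) + q) = - (\left(2587 + 1843\right) - 335) = - (4430 - 335) = \left(-1\right) 4095 = -4095$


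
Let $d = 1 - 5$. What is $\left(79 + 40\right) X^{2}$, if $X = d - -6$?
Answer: $476$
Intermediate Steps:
$d = -4$ ($d = 1 - 5 = -4$)
$X = 2$ ($X = -4 - -6 = -4 + 6 = 2$)
$\left(79 + 40\right) X^{2} = \left(79 + 40\right) 2^{2} = 119 \cdot 4 = 476$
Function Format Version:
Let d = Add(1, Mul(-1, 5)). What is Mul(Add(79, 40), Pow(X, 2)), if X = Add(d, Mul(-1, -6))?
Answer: 476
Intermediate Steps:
d = -4 (d = Add(1, -5) = -4)
X = 2 (X = Add(-4, Mul(-1, -6)) = Add(-4, 6) = 2)
Mul(Add(79, 40), Pow(X, 2)) = Mul(Add(79, 40), Pow(2, 2)) = Mul(119, 4) = 476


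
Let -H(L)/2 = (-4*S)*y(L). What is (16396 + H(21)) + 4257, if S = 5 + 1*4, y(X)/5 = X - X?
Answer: 20653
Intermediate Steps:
y(X) = 0 (y(X) = 5*(X - X) = 5*0 = 0)
S = 9 (S = 5 + 4 = 9)
H(L) = 0 (H(L) = -2*(-4*9)*0 = -(-72)*0 = -2*0 = 0)
(16396 + H(21)) + 4257 = (16396 + 0) + 4257 = 16396 + 4257 = 20653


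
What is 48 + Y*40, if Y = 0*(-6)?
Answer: 48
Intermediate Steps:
Y = 0
48 + Y*40 = 48 + 0*40 = 48 + 0 = 48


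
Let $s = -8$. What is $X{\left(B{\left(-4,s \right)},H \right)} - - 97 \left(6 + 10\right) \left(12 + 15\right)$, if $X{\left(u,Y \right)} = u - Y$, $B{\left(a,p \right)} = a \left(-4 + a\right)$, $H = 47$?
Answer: $41889$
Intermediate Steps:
$X{\left(B{\left(-4,s \right)},H \right)} - - 97 \left(6 + 10\right) \left(12 + 15\right) = \left(- 4 \left(-4 - 4\right) - 47\right) - - 97 \left(6 + 10\right) \left(12 + 15\right) = \left(\left(-4\right) \left(-8\right) - 47\right) - - 97 \cdot 16 \cdot 27 = \left(32 - 47\right) - \left(-97\right) 432 = -15 - -41904 = -15 + 41904 = 41889$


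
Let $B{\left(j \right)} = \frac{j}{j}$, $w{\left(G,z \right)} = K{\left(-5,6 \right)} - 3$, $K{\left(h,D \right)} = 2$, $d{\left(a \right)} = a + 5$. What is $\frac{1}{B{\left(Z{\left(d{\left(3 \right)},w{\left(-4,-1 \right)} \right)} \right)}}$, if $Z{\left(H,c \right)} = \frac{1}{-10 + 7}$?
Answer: $1$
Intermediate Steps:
$d{\left(a \right)} = 5 + a$
$w{\left(G,z \right)} = -1$ ($w{\left(G,z \right)} = 2 - 3 = -1$)
$Z{\left(H,c \right)} = - \frac{1}{3}$ ($Z{\left(H,c \right)} = \frac{1}{-3} = - \frac{1}{3}$)
$B{\left(j \right)} = 1$
$\frac{1}{B{\left(Z{\left(d{\left(3 \right)},w{\left(-4,-1 \right)} \right)} \right)}} = 1^{-1} = 1$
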